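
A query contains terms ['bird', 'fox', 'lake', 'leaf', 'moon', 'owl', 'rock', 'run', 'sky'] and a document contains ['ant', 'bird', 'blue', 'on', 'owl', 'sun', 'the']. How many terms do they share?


Query terms: ['bird', 'fox', 'lake', 'leaf', 'moon', 'owl', 'rock', 'run', 'sky']
Document terms: ['ant', 'bird', 'blue', 'on', 'owl', 'sun', 'the']
Common terms: ['bird', 'owl']
Overlap count = 2

2


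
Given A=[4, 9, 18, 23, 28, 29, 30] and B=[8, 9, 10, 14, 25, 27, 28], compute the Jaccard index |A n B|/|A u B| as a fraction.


A intersect B = [9, 28]
|A intersect B| = 2
A union B = [4, 8, 9, 10, 14, 18, 23, 25, 27, 28, 29, 30]
|A union B| = 12
Jaccard = 2/12 = 1/6

1/6


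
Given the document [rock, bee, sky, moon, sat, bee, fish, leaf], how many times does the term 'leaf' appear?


Document has 8 words
Scanning for 'leaf':
Found at positions: [7]
Count = 1

1


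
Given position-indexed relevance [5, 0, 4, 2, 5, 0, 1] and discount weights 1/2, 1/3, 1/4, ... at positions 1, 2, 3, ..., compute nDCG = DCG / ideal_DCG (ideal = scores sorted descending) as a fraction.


Position discount weights w_i = 1/(i+1) for i=1..7:
Weights = [1/2, 1/3, 1/4, 1/5, 1/6, 1/7, 1/8]
Actual relevance: [5, 0, 4, 2, 5, 0, 1]
DCG = 5/2 + 0/3 + 4/4 + 2/5 + 5/6 + 0/7 + 1/8 = 583/120
Ideal relevance (sorted desc): [5, 5, 4, 2, 1, 0, 0]
Ideal DCG = 5/2 + 5/3 + 4/4 + 2/5 + 1/6 + 0/7 + 0/8 = 86/15
nDCG = DCG / ideal_DCG = 583/120 / 86/15 = 583/688

583/688


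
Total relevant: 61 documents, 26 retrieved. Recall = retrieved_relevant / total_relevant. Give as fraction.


Recall = retrieved_relevant / total_relevant
= 26 / 61
= 26 / (26 + 35)
= 26/61

26/61


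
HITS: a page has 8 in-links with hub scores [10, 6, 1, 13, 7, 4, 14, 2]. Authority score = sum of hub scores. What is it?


Authority = sum of hub scores of in-linkers
In-link 1: hub score = 10
In-link 2: hub score = 6
In-link 3: hub score = 1
In-link 4: hub score = 13
In-link 5: hub score = 7
In-link 6: hub score = 4
In-link 7: hub score = 14
In-link 8: hub score = 2
Authority = 10 + 6 + 1 + 13 + 7 + 4 + 14 + 2 = 57

57


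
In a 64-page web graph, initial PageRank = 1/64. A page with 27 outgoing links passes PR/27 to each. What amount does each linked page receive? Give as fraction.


Initial PR = 1/64 = 1/64
Outlinks = 27
Contribution per link = PR / outlinks
= 1/64 / 27
= 1/1728

1/1728


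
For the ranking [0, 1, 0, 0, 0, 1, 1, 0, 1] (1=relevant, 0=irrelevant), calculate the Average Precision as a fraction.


Computing P@k for each relevant position:
Position 1: not relevant
Position 2: relevant, P@2 = 1/2 = 1/2
Position 3: not relevant
Position 4: not relevant
Position 5: not relevant
Position 6: relevant, P@6 = 2/6 = 1/3
Position 7: relevant, P@7 = 3/7 = 3/7
Position 8: not relevant
Position 9: relevant, P@9 = 4/9 = 4/9
Sum of P@k = 1/2 + 1/3 + 3/7 + 4/9 = 215/126
AP = 215/126 / 4 = 215/504

215/504


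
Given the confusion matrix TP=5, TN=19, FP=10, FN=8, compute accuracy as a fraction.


Accuracy = (TP + TN) / (TP + TN + FP + FN)
TP + TN = 5 + 19 = 24
Total = 5 + 19 + 10 + 8 = 42
Accuracy = 24 / 42 = 4/7

4/7


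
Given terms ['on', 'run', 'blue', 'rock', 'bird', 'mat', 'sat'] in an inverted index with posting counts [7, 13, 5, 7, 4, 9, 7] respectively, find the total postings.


Summing posting list sizes:
'on': 7 postings
'run': 13 postings
'blue': 5 postings
'rock': 7 postings
'bird': 4 postings
'mat': 9 postings
'sat': 7 postings
Total = 7 + 13 + 5 + 7 + 4 + 9 + 7 = 52

52


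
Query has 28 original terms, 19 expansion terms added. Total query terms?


Original terms: 28
Expansion terms: 19
Total = 28 + 19 = 47

47


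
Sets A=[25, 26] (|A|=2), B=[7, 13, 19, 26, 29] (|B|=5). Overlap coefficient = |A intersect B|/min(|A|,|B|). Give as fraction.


A intersect B = [26]
|A intersect B| = 1
min(|A|, |B|) = min(2, 5) = 2
Overlap = 1 / 2 = 1/2

1/2


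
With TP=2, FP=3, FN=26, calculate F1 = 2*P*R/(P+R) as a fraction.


F1 = 2 * P * R / (P + R)
P = TP/(TP+FP) = 2/5 = 2/5
R = TP/(TP+FN) = 2/28 = 1/14
2 * P * R = 2 * 2/5 * 1/14 = 2/35
P + R = 2/5 + 1/14 = 33/70
F1 = 2/35 / 33/70 = 4/33

4/33


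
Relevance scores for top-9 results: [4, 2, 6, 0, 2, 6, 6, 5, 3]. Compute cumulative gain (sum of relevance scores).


Cumulative Gain = sum of relevance scores
Position 1: rel=4, running sum=4
Position 2: rel=2, running sum=6
Position 3: rel=6, running sum=12
Position 4: rel=0, running sum=12
Position 5: rel=2, running sum=14
Position 6: rel=6, running sum=20
Position 7: rel=6, running sum=26
Position 8: rel=5, running sum=31
Position 9: rel=3, running sum=34
CG = 34

34


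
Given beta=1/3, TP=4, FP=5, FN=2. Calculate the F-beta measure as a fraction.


P = TP/(TP+FP) = 4/9 = 4/9
R = TP/(TP+FN) = 4/6 = 2/3
beta^2 = 1/3^2 = 1/9
(1 + beta^2) = 10/9
Numerator = (1+beta^2)*P*R = 80/243
Denominator = beta^2*P + R = 4/81 + 2/3 = 58/81
F_beta = 40/87

40/87


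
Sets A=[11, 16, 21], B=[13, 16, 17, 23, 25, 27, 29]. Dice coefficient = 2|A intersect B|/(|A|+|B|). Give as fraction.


A intersect B = [16]
|A intersect B| = 1
|A| = 3, |B| = 7
Dice = 2*1 / (3+7)
= 2 / 10 = 1/5

1/5


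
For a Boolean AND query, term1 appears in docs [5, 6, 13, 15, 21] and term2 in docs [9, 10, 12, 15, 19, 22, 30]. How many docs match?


Boolean AND: find intersection of posting lists
term1 docs: [5, 6, 13, 15, 21]
term2 docs: [9, 10, 12, 15, 19, 22, 30]
Intersection: [15]
|intersection| = 1

1


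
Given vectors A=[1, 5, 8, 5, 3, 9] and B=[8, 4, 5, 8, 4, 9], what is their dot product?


Dot product = sum of element-wise products
A[0]*B[0] = 1*8 = 8
A[1]*B[1] = 5*4 = 20
A[2]*B[2] = 8*5 = 40
A[3]*B[3] = 5*8 = 40
A[4]*B[4] = 3*4 = 12
A[5]*B[5] = 9*9 = 81
Sum = 8 + 20 + 40 + 40 + 12 + 81 = 201

201


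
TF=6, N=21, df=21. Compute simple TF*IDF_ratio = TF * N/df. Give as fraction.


TF * (N/df)
= 6 * (21/21)
= 6 * 1
= 6

6


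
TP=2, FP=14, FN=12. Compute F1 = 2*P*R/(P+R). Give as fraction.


F1 = 2 * P * R / (P + R)
P = TP/(TP+FP) = 2/16 = 1/8
R = TP/(TP+FN) = 2/14 = 1/7
2 * P * R = 2 * 1/8 * 1/7 = 1/28
P + R = 1/8 + 1/7 = 15/56
F1 = 1/28 / 15/56 = 2/15

2/15


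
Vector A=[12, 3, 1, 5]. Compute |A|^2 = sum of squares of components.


|A|^2 = sum of squared components
A[0]^2 = 12^2 = 144
A[1]^2 = 3^2 = 9
A[2]^2 = 1^2 = 1
A[3]^2 = 5^2 = 25
Sum = 144 + 9 + 1 + 25 = 179

179


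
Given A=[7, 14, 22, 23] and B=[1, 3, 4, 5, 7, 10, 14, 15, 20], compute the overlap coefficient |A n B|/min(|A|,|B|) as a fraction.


A intersect B = [7, 14]
|A intersect B| = 2
min(|A|, |B|) = min(4, 9) = 4
Overlap = 2 / 4 = 1/2

1/2


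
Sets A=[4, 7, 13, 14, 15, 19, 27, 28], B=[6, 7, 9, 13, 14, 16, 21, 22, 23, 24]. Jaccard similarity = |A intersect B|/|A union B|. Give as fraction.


A intersect B = [7, 13, 14]
|A intersect B| = 3
A union B = [4, 6, 7, 9, 13, 14, 15, 16, 19, 21, 22, 23, 24, 27, 28]
|A union B| = 15
Jaccard = 3/15 = 1/5

1/5


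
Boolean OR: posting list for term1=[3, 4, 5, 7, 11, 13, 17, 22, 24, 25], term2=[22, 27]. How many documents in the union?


Boolean OR: find union of posting lists
term1 docs: [3, 4, 5, 7, 11, 13, 17, 22, 24, 25]
term2 docs: [22, 27]
Union: [3, 4, 5, 7, 11, 13, 17, 22, 24, 25, 27]
|union| = 11

11


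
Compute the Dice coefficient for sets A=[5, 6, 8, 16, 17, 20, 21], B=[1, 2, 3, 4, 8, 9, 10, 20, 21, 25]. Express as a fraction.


A intersect B = [8, 20, 21]
|A intersect B| = 3
|A| = 7, |B| = 10
Dice = 2*3 / (7+10)
= 6 / 17 = 6/17

6/17


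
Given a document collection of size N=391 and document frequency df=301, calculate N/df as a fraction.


IDF ratio = N / df
= 391 / 301
= 391/301

391/301


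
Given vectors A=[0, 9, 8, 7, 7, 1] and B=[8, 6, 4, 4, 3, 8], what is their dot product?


Dot product = sum of element-wise products
A[0]*B[0] = 0*8 = 0
A[1]*B[1] = 9*6 = 54
A[2]*B[2] = 8*4 = 32
A[3]*B[3] = 7*4 = 28
A[4]*B[4] = 7*3 = 21
A[5]*B[5] = 1*8 = 8
Sum = 0 + 54 + 32 + 28 + 21 + 8 = 143

143


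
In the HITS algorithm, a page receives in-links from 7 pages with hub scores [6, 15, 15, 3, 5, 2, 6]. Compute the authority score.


Authority = sum of hub scores of in-linkers
In-link 1: hub score = 6
In-link 2: hub score = 15
In-link 3: hub score = 15
In-link 4: hub score = 3
In-link 5: hub score = 5
In-link 6: hub score = 2
In-link 7: hub score = 6
Authority = 6 + 15 + 15 + 3 + 5 + 2 + 6 = 52

52


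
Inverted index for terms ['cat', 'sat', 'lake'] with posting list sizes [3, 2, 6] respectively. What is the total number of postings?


Summing posting list sizes:
'cat': 3 postings
'sat': 2 postings
'lake': 6 postings
Total = 3 + 2 + 6 = 11

11


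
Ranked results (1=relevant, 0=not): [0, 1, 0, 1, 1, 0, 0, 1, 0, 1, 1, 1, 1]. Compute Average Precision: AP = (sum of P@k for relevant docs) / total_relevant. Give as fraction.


Computing P@k for each relevant position:
Position 1: not relevant
Position 2: relevant, P@2 = 1/2 = 1/2
Position 3: not relevant
Position 4: relevant, P@4 = 2/4 = 1/2
Position 5: relevant, P@5 = 3/5 = 3/5
Position 6: not relevant
Position 7: not relevant
Position 8: relevant, P@8 = 4/8 = 1/2
Position 9: not relevant
Position 10: relevant, P@10 = 5/10 = 1/2
Position 11: relevant, P@11 = 6/11 = 6/11
Position 12: relevant, P@12 = 7/12 = 7/12
Position 13: relevant, P@13 = 8/13 = 8/13
Sum of P@k = 1/2 + 1/2 + 3/5 + 1/2 + 1/2 + 6/11 + 7/12 + 8/13 = 37273/8580
AP = 37273/8580 / 8 = 37273/68640

37273/68640


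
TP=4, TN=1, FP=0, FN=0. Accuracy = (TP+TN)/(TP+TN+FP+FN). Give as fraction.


Accuracy = (TP + TN) / (TP + TN + FP + FN)
TP + TN = 4 + 1 = 5
Total = 4 + 1 + 0 + 0 = 5
Accuracy = 5 / 5 = 1

1


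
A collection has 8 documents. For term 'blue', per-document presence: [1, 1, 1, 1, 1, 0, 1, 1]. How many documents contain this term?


Checking each document for 'blue':
Doc 1: present
Doc 2: present
Doc 3: present
Doc 4: present
Doc 5: present
Doc 6: absent
Doc 7: present
Doc 8: present
df = sum of presences = 1 + 1 + 1 + 1 + 1 + 0 + 1 + 1 = 7

7


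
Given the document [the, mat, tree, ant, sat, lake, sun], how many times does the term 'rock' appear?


Document has 7 words
Scanning for 'rock':
Term not found in document
Count = 0

0


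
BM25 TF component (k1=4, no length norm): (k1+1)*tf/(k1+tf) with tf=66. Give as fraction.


BM25 TF component = (k1+1)*tf / (k1+tf)
k1 = 4, tf = 66
Numerator = (4+1)*66 = 330
Denominator = 4 + 66 = 70
= 330/70 = 33/7

33/7


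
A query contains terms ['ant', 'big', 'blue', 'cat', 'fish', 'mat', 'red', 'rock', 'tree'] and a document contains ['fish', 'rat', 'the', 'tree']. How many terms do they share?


Query terms: ['ant', 'big', 'blue', 'cat', 'fish', 'mat', 'red', 'rock', 'tree']
Document terms: ['fish', 'rat', 'the', 'tree']
Common terms: ['fish', 'tree']
Overlap count = 2

2


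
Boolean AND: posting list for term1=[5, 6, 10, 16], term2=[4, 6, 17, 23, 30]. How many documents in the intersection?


Boolean AND: find intersection of posting lists
term1 docs: [5, 6, 10, 16]
term2 docs: [4, 6, 17, 23, 30]
Intersection: [6]
|intersection| = 1

1


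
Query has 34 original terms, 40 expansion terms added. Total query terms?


Original terms: 34
Expansion terms: 40
Total = 34 + 40 = 74

74


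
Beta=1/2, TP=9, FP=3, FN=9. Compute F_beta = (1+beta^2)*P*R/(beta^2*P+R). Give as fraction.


P = TP/(TP+FP) = 9/12 = 3/4
R = TP/(TP+FN) = 9/18 = 1/2
beta^2 = 1/2^2 = 1/4
(1 + beta^2) = 5/4
Numerator = (1+beta^2)*P*R = 15/32
Denominator = beta^2*P + R = 3/16 + 1/2 = 11/16
F_beta = 15/22

15/22


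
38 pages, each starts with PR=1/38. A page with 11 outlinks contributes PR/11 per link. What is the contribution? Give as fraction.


Initial PR = 1/38 = 1/38
Outlinks = 11
Contribution per link = PR / outlinks
= 1/38 / 11
= 1/418

1/418


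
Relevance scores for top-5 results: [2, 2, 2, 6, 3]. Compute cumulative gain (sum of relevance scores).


Cumulative Gain = sum of relevance scores
Position 1: rel=2, running sum=2
Position 2: rel=2, running sum=4
Position 3: rel=2, running sum=6
Position 4: rel=6, running sum=12
Position 5: rel=3, running sum=15
CG = 15

15


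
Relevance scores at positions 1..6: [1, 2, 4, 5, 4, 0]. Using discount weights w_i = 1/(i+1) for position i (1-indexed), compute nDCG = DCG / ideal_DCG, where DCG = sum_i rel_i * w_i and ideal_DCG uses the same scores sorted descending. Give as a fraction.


Position discount weights w_i = 1/(i+1) for i=1..6:
Weights = [1/2, 1/3, 1/4, 1/5, 1/6, 1/7]
Actual relevance: [1, 2, 4, 5, 4, 0]
DCG = 1/2 + 2/3 + 4/4 + 5/5 + 4/6 + 0/7 = 23/6
Ideal relevance (sorted desc): [5, 4, 4, 2, 1, 0]
Ideal DCG = 5/2 + 4/3 + 4/4 + 2/5 + 1/6 + 0/7 = 27/5
nDCG = DCG / ideal_DCG = 23/6 / 27/5 = 115/162

115/162


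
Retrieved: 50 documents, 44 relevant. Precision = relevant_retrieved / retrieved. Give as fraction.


Precision = relevant_retrieved / total_retrieved
= 44 / 50
= 44 / (44 + 6)
= 22/25

22/25


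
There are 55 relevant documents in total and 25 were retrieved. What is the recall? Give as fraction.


Recall = retrieved_relevant / total_relevant
= 25 / 55
= 25 / (25 + 30)
= 5/11

5/11


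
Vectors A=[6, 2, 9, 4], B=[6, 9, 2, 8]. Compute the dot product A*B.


Dot product = sum of element-wise products
A[0]*B[0] = 6*6 = 36
A[1]*B[1] = 2*9 = 18
A[2]*B[2] = 9*2 = 18
A[3]*B[3] = 4*8 = 32
Sum = 36 + 18 + 18 + 32 = 104

104


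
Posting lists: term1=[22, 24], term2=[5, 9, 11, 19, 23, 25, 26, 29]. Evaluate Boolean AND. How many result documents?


Boolean AND: find intersection of posting lists
term1 docs: [22, 24]
term2 docs: [5, 9, 11, 19, 23, 25, 26, 29]
Intersection: []
|intersection| = 0

0


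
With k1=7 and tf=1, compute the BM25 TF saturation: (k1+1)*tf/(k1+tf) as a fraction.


BM25 TF component = (k1+1)*tf / (k1+tf)
k1 = 7, tf = 1
Numerator = (7+1)*1 = 8
Denominator = 7 + 1 = 8
= 8/8 = 1

1


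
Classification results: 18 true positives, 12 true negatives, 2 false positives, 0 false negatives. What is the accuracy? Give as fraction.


Accuracy = (TP + TN) / (TP + TN + FP + FN)
TP + TN = 18 + 12 = 30
Total = 18 + 12 + 2 + 0 = 32
Accuracy = 30 / 32 = 15/16

15/16


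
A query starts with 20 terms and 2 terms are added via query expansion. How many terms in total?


Original terms: 20
Expansion terms: 2
Total = 20 + 2 = 22

22


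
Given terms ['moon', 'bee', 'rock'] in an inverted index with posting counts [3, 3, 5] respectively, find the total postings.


Summing posting list sizes:
'moon': 3 postings
'bee': 3 postings
'rock': 5 postings
Total = 3 + 3 + 5 = 11

11


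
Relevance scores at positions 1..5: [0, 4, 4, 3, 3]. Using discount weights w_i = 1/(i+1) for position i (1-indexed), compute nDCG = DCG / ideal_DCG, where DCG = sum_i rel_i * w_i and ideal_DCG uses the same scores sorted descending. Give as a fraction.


Position discount weights w_i = 1/(i+1) for i=1..5:
Weights = [1/2, 1/3, 1/4, 1/5, 1/6]
Actual relevance: [0, 4, 4, 3, 3]
DCG = 0/2 + 4/3 + 4/4 + 3/5 + 3/6 = 103/30
Ideal relevance (sorted desc): [4, 4, 3, 3, 0]
Ideal DCG = 4/2 + 4/3 + 3/4 + 3/5 + 0/6 = 281/60
nDCG = DCG / ideal_DCG = 103/30 / 281/60 = 206/281

206/281


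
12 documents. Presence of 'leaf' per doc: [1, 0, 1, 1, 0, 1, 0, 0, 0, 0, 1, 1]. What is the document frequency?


Checking each document for 'leaf':
Doc 1: present
Doc 2: absent
Doc 3: present
Doc 4: present
Doc 5: absent
Doc 6: present
Doc 7: absent
Doc 8: absent
Doc 9: absent
Doc 10: absent
Doc 11: present
Doc 12: present
df = sum of presences = 1 + 0 + 1 + 1 + 0 + 1 + 0 + 0 + 0 + 0 + 1 + 1 = 6

6


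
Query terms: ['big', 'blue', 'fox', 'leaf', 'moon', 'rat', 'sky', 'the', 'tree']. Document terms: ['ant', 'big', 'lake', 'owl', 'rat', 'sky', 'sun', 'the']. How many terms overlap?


Query terms: ['big', 'blue', 'fox', 'leaf', 'moon', 'rat', 'sky', 'the', 'tree']
Document terms: ['ant', 'big', 'lake', 'owl', 'rat', 'sky', 'sun', 'the']
Common terms: ['big', 'rat', 'sky', 'the']
Overlap count = 4

4


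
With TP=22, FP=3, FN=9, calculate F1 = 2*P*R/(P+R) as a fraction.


F1 = 2 * P * R / (P + R)
P = TP/(TP+FP) = 22/25 = 22/25
R = TP/(TP+FN) = 22/31 = 22/31
2 * P * R = 2 * 22/25 * 22/31 = 968/775
P + R = 22/25 + 22/31 = 1232/775
F1 = 968/775 / 1232/775 = 11/14

11/14


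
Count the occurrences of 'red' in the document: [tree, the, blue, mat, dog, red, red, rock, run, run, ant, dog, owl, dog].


Document has 14 words
Scanning for 'red':
Found at positions: [5, 6]
Count = 2

2


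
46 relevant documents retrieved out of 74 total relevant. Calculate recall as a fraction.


Recall = retrieved_relevant / total_relevant
= 46 / 74
= 46 / (46 + 28)
= 23/37

23/37


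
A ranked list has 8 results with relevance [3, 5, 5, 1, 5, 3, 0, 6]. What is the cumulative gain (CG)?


Cumulative Gain = sum of relevance scores
Position 1: rel=3, running sum=3
Position 2: rel=5, running sum=8
Position 3: rel=5, running sum=13
Position 4: rel=1, running sum=14
Position 5: rel=5, running sum=19
Position 6: rel=3, running sum=22
Position 7: rel=0, running sum=22
Position 8: rel=6, running sum=28
CG = 28

28


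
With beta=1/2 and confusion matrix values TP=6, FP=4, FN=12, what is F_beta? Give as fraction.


P = TP/(TP+FP) = 6/10 = 3/5
R = TP/(TP+FN) = 6/18 = 1/3
beta^2 = 1/2^2 = 1/4
(1 + beta^2) = 5/4
Numerator = (1+beta^2)*P*R = 1/4
Denominator = beta^2*P + R = 3/20 + 1/3 = 29/60
F_beta = 15/29

15/29


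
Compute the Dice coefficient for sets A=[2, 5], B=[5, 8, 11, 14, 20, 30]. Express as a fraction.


A intersect B = [5]
|A intersect B| = 1
|A| = 2, |B| = 6
Dice = 2*1 / (2+6)
= 2 / 8 = 1/4

1/4


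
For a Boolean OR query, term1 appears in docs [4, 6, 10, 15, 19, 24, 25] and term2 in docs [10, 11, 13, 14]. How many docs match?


Boolean OR: find union of posting lists
term1 docs: [4, 6, 10, 15, 19, 24, 25]
term2 docs: [10, 11, 13, 14]
Union: [4, 6, 10, 11, 13, 14, 15, 19, 24, 25]
|union| = 10

10


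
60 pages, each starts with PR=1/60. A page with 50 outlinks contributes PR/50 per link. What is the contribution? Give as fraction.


Initial PR = 1/60 = 1/60
Outlinks = 50
Contribution per link = PR / outlinks
= 1/60 / 50
= 1/3000

1/3000


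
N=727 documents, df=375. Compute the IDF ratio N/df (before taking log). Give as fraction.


IDF ratio = N / df
= 727 / 375
= 727/375

727/375


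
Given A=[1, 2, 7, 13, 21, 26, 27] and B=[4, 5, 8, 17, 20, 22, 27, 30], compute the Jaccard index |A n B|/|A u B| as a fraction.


A intersect B = [27]
|A intersect B| = 1
A union B = [1, 2, 4, 5, 7, 8, 13, 17, 20, 21, 22, 26, 27, 30]
|A union B| = 14
Jaccard = 1/14 = 1/14

1/14


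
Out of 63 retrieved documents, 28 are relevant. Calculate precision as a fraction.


Precision = relevant_retrieved / total_retrieved
= 28 / 63
= 28 / (28 + 35)
= 4/9

4/9


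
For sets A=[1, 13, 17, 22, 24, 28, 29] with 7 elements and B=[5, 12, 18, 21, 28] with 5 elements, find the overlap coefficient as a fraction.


A intersect B = [28]
|A intersect B| = 1
min(|A|, |B|) = min(7, 5) = 5
Overlap = 1 / 5 = 1/5

1/5


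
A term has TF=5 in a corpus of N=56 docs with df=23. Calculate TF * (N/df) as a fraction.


TF * (N/df)
= 5 * (56/23)
= 5 * 56/23
= 280/23

280/23


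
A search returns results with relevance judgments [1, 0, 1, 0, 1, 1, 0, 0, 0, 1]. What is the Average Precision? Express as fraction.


Computing P@k for each relevant position:
Position 1: relevant, P@1 = 1/1 = 1
Position 2: not relevant
Position 3: relevant, P@3 = 2/3 = 2/3
Position 4: not relevant
Position 5: relevant, P@5 = 3/5 = 3/5
Position 6: relevant, P@6 = 4/6 = 2/3
Position 7: not relevant
Position 8: not relevant
Position 9: not relevant
Position 10: relevant, P@10 = 5/10 = 1/2
Sum of P@k = 1 + 2/3 + 3/5 + 2/3 + 1/2 = 103/30
AP = 103/30 / 5 = 103/150

103/150


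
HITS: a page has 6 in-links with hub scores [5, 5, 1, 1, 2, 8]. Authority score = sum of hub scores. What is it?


Authority = sum of hub scores of in-linkers
In-link 1: hub score = 5
In-link 2: hub score = 5
In-link 3: hub score = 1
In-link 4: hub score = 1
In-link 5: hub score = 2
In-link 6: hub score = 8
Authority = 5 + 5 + 1 + 1 + 2 + 8 = 22

22


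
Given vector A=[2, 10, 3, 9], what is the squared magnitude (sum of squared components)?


|A|^2 = sum of squared components
A[0]^2 = 2^2 = 4
A[1]^2 = 10^2 = 100
A[2]^2 = 3^2 = 9
A[3]^2 = 9^2 = 81
Sum = 4 + 100 + 9 + 81 = 194

194


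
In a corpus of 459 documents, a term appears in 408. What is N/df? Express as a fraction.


IDF ratio = N / df
= 459 / 408
= 9/8

9/8


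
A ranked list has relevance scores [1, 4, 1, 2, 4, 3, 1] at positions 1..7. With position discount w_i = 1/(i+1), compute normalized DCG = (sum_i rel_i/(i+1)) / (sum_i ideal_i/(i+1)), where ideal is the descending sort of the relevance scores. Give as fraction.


Position discount weights w_i = 1/(i+1) for i=1..7:
Weights = [1/2, 1/3, 1/4, 1/5, 1/6, 1/7, 1/8]
Actual relevance: [1, 4, 1, 2, 4, 3, 1]
DCG = 1/2 + 4/3 + 1/4 + 2/5 + 4/6 + 3/7 + 1/8 = 1037/280
Ideal relevance (sorted desc): [4, 4, 3, 2, 1, 1, 1]
Ideal DCG = 4/2 + 4/3 + 3/4 + 2/5 + 1/6 + 1/7 + 1/8 = 1377/280
nDCG = DCG / ideal_DCG = 1037/280 / 1377/280 = 61/81

61/81


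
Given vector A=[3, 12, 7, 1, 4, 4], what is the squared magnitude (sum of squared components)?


|A|^2 = sum of squared components
A[0]^2 = 3^2 = 9
A[1]^2 = 12^2 = 144
A[2]^2 = 7^2 = 49
A[3]^2 = 1^2 = 1
A[4]^2 = 4^2 = 16
A[5]^2 = 4^2 = 16
Sum = 9 + 144 + 49 + 1 + 16 + 16 = 235

235


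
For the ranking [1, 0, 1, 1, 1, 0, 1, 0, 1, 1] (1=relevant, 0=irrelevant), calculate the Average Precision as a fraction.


Computing P@k for each relevant position:
Position 1: relevant, P@1 = 1/1 = 1
Position 2: not relevant
Position 3: relevant, P@3 = 2/3 = 2/3
Position 4: relevant, P@4 = 3/4 = 3/4
Position 5: relevant, P@5 = 4/5 = 4/5
Position 6: not relevant
Position 7: relevant, P@7 = 5/7 = 5/7
Position 8: not relevant
Position 9: relevant, P@9 = 6/9 = 2/3
Position 10: relevant, P@10 = 7/10 = 7/10
Sum of P@k = 1 + 2/3 + 3/4 + 4/5 + 5/7 + 2/3 + 7/10 = 445/84
AP = 445/84 / 7 = 445/588

445/588


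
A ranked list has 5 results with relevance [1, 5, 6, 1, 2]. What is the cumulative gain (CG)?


Cumulative Gain = sum of relevance scores
Position 1: rel=1, running sum=1
Position 2: rel=5, running sum=6
Position 3: rel=6, running sum=12
Position 4: rel=1, running sum=13
Position 5: rel=2, running sum=15
CG = 15

15


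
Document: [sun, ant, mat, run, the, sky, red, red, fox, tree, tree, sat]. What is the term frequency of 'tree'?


Document has 12 words
Scanning for 'tree':
Found at positions: [9, 10]
Count = 2

2


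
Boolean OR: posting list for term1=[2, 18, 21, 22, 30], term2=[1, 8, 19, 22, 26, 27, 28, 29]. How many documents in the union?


Boolean OR: find union of posting lists
term1 docs: [2, 18, 21, 22, 30]
term2 docs: [1, 8, 19, 22, 26, 27, 28, 29]
Union: [1, 2, 8, 18, 19, 21, 22, 26, 27, 28, 29, 30]
|union| = 12

12


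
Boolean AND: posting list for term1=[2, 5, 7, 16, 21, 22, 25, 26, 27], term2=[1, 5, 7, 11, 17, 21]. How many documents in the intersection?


Boolean AND: find intersection of posting lists
term1 docs: [2, 5, 7, 16, 21, 22, 25, 26, 27]
term2 docs: [1, 5, 7, 11, 17, 21]
Intersection: [5, 7, 21]
|intersection| = 3

3


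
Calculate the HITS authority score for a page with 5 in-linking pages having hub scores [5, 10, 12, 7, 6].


Authority = sum of hub scores of in-linkers
In-link 1: hub score = 5
In-link 2: hub score = 10
In-link 3: hub score = 12
In-link 4: hub score = 7
In-link 5: hub score = 6
Authority = 5 + 10 + 12 + 7 + 6 = 40

40


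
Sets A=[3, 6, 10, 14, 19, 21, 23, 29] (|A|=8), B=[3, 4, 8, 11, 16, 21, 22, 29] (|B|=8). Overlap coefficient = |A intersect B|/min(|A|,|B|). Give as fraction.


A intersect B = [3, 21, 29]
|A intersect B| = 3
min(|A|, |B|) = min(8, 8) = 8
Overlap = 3 / 8 = 3/8

3/8


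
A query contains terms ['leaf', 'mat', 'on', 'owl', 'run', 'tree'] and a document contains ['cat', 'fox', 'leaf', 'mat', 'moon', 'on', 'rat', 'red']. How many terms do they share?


Query terms: ['leaf', 'mat', 'on', 'owl', 'run', 'tree']
Document terms: ['cat', 'fox', 'leaf', 'mat', 'moon', 'on', 'rat', 'red']
Common terms: ['leaf', 'mat', 'on']
Overlap count = 3

3


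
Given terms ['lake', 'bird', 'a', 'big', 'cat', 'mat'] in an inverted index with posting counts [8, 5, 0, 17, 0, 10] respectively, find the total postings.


Summing posting list sizes:
'lake': 8 postings
'bird': 5 postings
'a': 0 postings
'big': 17 postings
'cat': 0 postings
'mat': 10 postings
Total = 8 + 5 + 0 + 17 + 0 + 10 = 40

40


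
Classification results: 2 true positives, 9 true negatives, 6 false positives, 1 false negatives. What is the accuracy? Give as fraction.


Accuracy = (TP + TN) / (TP + TN + FP + FN)
TP + TN = 2 + 9 = 11
Total = 2 + 9 + 6 + 1 = 18
Accuracy = 11 / 18 = 11/18

11/18


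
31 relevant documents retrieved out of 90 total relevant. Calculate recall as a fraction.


Recall = retrieved_relevant / total_relevant
= 31 / 90
= 31 / (31 + 59)
= 31/90

31/90


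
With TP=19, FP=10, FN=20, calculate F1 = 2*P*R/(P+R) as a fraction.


F1 = 2 * P * R / (P + R)
P = TP/(TP+FP) = 19/29 = 19/29
R = TP/(TP+FN) = 19/39 = 19/39
2 * P * R = 2 * 19/29 * 19/39 = 722/1131
P + R = 19/29 + 19/39 = 1292/1131
F1 = 722/1131 / 1292/1131 = 19/34

19/34


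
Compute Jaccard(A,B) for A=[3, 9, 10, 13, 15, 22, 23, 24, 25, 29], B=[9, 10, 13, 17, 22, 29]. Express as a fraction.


A intersect B = [9, 10, 13, 22, 29]
|A intersect B| = 5
A union B = [3, 9, 10, 13, 15, 17, 22, 23, 24, 25, 29]
|A union B| = 11
Jaccard = 5/11 = 5/11

5/11


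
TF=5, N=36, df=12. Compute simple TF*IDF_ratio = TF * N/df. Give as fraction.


TF * (N/df)
= 5 * (36/12)
= 5 * 3
= 15

15


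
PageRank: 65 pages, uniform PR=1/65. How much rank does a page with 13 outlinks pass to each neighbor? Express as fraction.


Initial PR = 1/65 = 1/65
Outlinks = 13
Contribution per link = PR / outlinks
= 1/65 / 13
= 1/845

1/845


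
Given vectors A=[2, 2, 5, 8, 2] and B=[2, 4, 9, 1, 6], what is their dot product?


Dot product = sum of element-wise products
A[0]*B[0] = 2*2 = 4
A[1]*B[1] = 2*4 = 8
A[2]*B[2] = 5*9 = 45
A[3]*B[3] = 8*1 = 8
A[4]*B[4] = 2*6 = 12
Sum = 4 + 8 + 45 + 8 + 12 = 77

77


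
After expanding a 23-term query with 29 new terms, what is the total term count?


Original terms: 23
Expansion terms: 29
Total = 23 + 29 = 52

52


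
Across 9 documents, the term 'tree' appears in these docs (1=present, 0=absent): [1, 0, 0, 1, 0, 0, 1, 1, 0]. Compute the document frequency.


Checking each document for 'tree':
Doc 1: present
Doc 2: absent
Doc 3: absent
Doc 4: present
Doc 5: absent
Doc 6: absent
Doc 7: present
Doc 8: present
Doc 9: absent
df = sum of presences = 1 + 0 + 0 + 1 + 0 + 0 + 1 + 1 + 0 = 4

4


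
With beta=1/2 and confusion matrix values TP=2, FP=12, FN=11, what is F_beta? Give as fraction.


P = TP/(TP+FP) = 2/14 = 1/7
R = TP/(TP+FN) = 2/13 = 2/13
beta^2 = 1/2^2 = 1/4
(1 + beta^2) = 5/4
Numerator = (1+beta^2)*P*R = 5/182
Denominator = beta^2*P + R = 1/28 + 2/13 = 69/364
F_beta = 10/69

10/69


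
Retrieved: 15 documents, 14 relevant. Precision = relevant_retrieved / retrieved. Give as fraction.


Precision = relevant_retrieved / total_retrieved
= 14 / 15
= 14 / (14 + 1)
= 14/15

14/15


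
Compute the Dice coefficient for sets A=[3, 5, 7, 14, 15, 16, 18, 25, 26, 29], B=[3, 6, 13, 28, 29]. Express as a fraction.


A intersect B = [3, 29]
|A intersect B| = 2
|A| = 10, |B| = 5
Dice = 2*2 / (10+5)
= 4 / 15 = 4/15

4/15


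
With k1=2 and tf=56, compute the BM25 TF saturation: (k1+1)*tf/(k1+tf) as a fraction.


BM25 TF component = (k1+1)*tf / (k1+tf)
k1 = 2, tf = 56
Numerator = (2+1)*56 = 168
Denominator = 2 + 56 = 58
= 168/58 = 84/29

84/29


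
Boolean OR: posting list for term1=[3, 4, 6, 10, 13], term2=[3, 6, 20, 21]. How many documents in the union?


Boolean OR: find union of posting lists
term1 docs: [3, 4, 6, 10, 13]
term2 docs: [3, 6, 20, 21]
Union: [3, 4, 6, 10, 13, 20, 21]
|union| = 7

7


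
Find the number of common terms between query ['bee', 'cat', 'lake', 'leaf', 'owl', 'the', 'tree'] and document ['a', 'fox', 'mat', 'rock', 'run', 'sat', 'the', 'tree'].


Query terms: ['bee', 'cat', 'lake', 'leaf', 'owl', 'the', 'tree']
Document terms: ['a', 'fox', 'mat', 'rock', 'run', 'sat', 'the', 'tree']
Common terms: ['the', 'tree']
Overlap count = 2

2


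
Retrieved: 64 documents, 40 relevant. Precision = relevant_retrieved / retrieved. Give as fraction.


Precision = relevant_retrieved / total_retrieved
= 40 / 64
= 40 / (40 + 24)
= 5/8

5/8


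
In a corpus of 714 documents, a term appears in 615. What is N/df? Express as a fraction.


IDF ratio = N / df
= 714 / 615
= 238/205

238/205


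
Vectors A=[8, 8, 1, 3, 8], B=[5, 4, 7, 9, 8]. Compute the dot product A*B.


Dot product = sum of element-wise products
A[0]*B[0] = 8*5 = 40
A[1]*B[1] = 8*4 = 32
A[2]*B[2] = 1*7 = 7
A[3]*B[3] = 3*9 = 27
A[4]*B[4] = 8*8 = 64
Sum = 40 + 32 + 7 + 27 + 64 = 170

170


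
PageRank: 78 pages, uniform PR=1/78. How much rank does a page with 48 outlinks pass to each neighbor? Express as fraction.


Initial PR = 1/78 = 1/78
Outlinks = 48
Contribution per link = PR / outlinks
= 1/78 / 48
= 1/3744

1/3744


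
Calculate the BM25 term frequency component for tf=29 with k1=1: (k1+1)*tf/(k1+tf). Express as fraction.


BM25 TF component = (k1+1)*tf / (k1+tf)
k1 = 1, tf = 29
Numerator = (1+1)*29 = 58
Denominator = 1 + 29 = 30
= 58/30 = 29/15

29/15


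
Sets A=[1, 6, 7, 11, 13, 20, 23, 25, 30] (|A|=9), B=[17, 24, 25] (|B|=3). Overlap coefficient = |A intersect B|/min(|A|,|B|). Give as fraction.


A intersect B = [25]
|A intersect B| = 1
min(|A|, |B|) = min(9, 3) = 3
Overlap = 1 / 3 = 1/3

1/3


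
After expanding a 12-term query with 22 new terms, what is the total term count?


Original terms: 12
Expansion terms: 22
Total = 12 + 22 = 34

34


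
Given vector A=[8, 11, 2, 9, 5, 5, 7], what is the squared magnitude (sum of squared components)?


|A|^2 = sum of squared components
A[0]^2 = 8^2 = 64
A[1]^2 = 11^2 = 121
A[2]^2 = 2^2 = 4
A[3]^2 = 9^2 = 81
A[4]^2 = 5^2 = 25
A[5]^2 = 5^2 = 25
A[6]^2 = 7^2 = 49
Sum = 64 + 121 + 4 + 81 + 25 + 25 + 49 = 369

369


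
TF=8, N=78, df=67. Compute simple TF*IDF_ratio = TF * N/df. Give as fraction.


TF * (N/df)
= 8 * (78/67)
= 8 * 78/67
= 624/67

624/67


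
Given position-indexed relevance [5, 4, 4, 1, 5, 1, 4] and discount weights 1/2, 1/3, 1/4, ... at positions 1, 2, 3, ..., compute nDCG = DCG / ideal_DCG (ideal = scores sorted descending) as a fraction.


Position discount weights w_i = 1/(i+1) for i=1..7:
Weights = [1/2, 1/3, 1/4, 1/5, 1/6, 1/7, 1/8]
Actual relevance: [5, 4, 4, 1, 5, 1, 4]
DCG = 5/2 + 4/3 + 4/4 + 1/5 + 5/6 + 1/7 + 4/8 = 1367/210
Ideal relevance (sorted desc): [5, 5, 4, 4, 4, 1, 1]
Ideal DCG = 5/2 + 5/3 + 4/4 + 4/5 + 4/6 + 1/7 + 1/8 = 5797/840
nDCG = DCG / ideal_DCG = 1367/210 / 5797/840 = 5468/5797

5468/5797


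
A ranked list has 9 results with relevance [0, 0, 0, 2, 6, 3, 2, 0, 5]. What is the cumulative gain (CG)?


Cumulative Gain = sum of relevance scores
Position 1: rel=0, running sum=0
Position 2: rel=0, running sum=0
Position 3: rel=0, running sum=0
Position 4: rel=2, running sum=2
Position 5: rel=6, running sum=8
Position 6: rel=3, running sum=11
Position 7: rel=2, running sum=13
Position 8: rel=0, running sum=13
Position 9: rel=5, running sum=18
CG = 18

18


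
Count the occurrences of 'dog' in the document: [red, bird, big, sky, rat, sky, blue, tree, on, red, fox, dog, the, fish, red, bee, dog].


Document has 17 words
Scanning for 'dog':
Found at positions: [11, 16]
Count = 2

2


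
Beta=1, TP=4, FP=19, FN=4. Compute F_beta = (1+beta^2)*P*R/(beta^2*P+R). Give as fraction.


P = TP/(TP+FP) = 4/23 = 4/23
R = TP/(TP+FN) = 4/8 = 1/2
beta^2 = 1^2 = 1
(1 + beta^2) = 2
Numerator = (1+beta^2)*P*R = 4/23
Denominator = beta^2*P + R = 4/23 + 1/2 = 31/46
F_beta = 8/31

8/31


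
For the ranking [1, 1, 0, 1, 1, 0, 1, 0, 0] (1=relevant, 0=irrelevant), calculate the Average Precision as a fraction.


Computing P@k for each relevant position:
Position 1: relevant, P@1 = 1/1 = 1
Position 2: relevant, P@2 = 2/2 = 1
Position 3: not relevant
Position 4: relevant, P@4 = 3/4 = 3/4
Position 5: relevant, P@5 = 4/5 = 4/5
Position 6: not relevant
Position 7: relevant, P@7 = 5/7 = 5/7
Position 8: not relevant
Position 9: not relevant
Sum of P@k = 1 + 1 + 3/4 + 4/5 + 5/7 = 597/140
AP = 597/140 / 5 = 597/700

597/700


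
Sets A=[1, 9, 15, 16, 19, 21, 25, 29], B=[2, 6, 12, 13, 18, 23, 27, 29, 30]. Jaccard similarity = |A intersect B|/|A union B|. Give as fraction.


A intersect B = [29]
|A intersect B| = 1
A union B = [1, 2, 6, 9, 12, 13, 15, 16, 18, 19, 21, 23, 25, 27, 29, 30]
|A union B| = 16
Jaccard = 1/16 = 1/16

1/16


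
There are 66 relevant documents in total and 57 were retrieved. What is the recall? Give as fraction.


Recall = retrieved_relevant / total_relevant
= 57 / 66
= 57 / (57 + 9)
= 19/22

19/22


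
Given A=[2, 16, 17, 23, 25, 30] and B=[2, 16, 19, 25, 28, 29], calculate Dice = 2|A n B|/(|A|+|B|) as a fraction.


A intersect B = [2, 16, 25]
|A intersect B| = 3
|A| = 6, |B| = 6
Dice = 2*3 / (6+6)
= 6 / 12 = 1/2

1/2


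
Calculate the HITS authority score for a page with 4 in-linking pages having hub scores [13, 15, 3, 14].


Authority = sum of hub scores of in-linkers
In-link 1: hub score = 13
In-link 2: hub score = 15
In-link 3: hub score = 3
In-link 4: hub score = 14
Authority = 13 + 15 + 3 + 14 = 45

45


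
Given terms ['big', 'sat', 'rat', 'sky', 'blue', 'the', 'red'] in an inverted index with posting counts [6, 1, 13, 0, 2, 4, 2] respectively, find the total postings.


Summing posting list sizes:
'big': 6 postings
'sat': 1 postings
'rat': 13 postings
'sky': 0 postings
'blue': 2 postings
'the': 4 postings
'red': 2 postings
Total = 6 + 1 + 13 + 0 + 2 + 4 + 2 = 28

28


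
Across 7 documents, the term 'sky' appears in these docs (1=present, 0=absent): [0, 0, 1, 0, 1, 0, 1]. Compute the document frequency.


Checking each document for 'sky':
Doc 1: absent
Doc 2: absent
Doc 3: present
Doc 4: absent
Doc 5: present
Doc 6: absent
Doc 7: present
df = sum of presences = 0 + 0 + 1 + 0 + 1 + 0 + 1 = 3

3


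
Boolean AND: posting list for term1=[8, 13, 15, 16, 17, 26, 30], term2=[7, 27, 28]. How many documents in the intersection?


Boolean AND: find intersection of posting lists
term1 docs: [8, 13, 15, 16, 17, 26, 30]
term2 docs: [7, 27, 28]
Intersection: []
|intersection| = 0

0


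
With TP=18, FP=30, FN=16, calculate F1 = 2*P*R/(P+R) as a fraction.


F1 = 2 * P * R / (P + R)
P = TP/(TP+FP) = 18/48 = 3/8
R = TP/(TP+FN) = 18/34 = 9/17
2 * P * R = 2 * 3/8 * 9/17 = 27/68
P + R = 3/8 + 9/17 = 123/136
F1 = 27/68 / 123/136 = 18/41

18/41


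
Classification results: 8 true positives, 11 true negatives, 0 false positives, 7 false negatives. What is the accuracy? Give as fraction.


Accuracy = (TP + TN) / (TP + TN + FP + FN)
TP + TN = 8 + 11 = 19
Total = 8 + 11 + 0 + 7 = 26
Accuracy = 19 / 26 = 19/26

19/26


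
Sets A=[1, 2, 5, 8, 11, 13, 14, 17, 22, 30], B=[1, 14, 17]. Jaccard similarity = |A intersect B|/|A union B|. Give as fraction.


A intersect B = [1, 14, 17]
|A intersect B| = 3
A union B = [1, 2, 5, 8, 11, 13, 14, 17, 22, 30]
|A union B| = 10
Jaccard = 3/10 = 3/10

3/10


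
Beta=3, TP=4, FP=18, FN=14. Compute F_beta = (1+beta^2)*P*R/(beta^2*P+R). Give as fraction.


P = TP/(TP+FP) = 4/22 = 2/11
R = TP/(TP+FN) = 4/18 = 2/9
beta^2 = 3^2 = 9
(1 + beta^2) = 10
Numerator = (1+beta^2)*P*R = 40/99
Denominator = beta^2*P + R = 18/11 + 2/9 = 184/99
F_beta = 5/23

5/23


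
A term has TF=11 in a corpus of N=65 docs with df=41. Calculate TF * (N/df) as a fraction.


TF * (N/df)
= 11 * (65/41)
= 11 * 65/41
= 715/41

715/41


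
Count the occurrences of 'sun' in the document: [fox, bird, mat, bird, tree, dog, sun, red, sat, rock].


Document has 10 words
Scanning for 'sun':
Found at positions: [6]
Count = 1

1


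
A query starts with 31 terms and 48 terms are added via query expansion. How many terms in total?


Original terms: 31
Expansion terms: 48
Total = 31 + 48 = 79

79


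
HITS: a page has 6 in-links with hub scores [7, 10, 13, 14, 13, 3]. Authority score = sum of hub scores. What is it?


Authority = sum of hub scores of in-linkers
In-link 1: hub score = 7
In-link 2: hub score = 10
In-link 3: hub score = 13
In-link 4: hub score = 14
In-link 5: hub score = 13
In-link 6: hub score = 3
Authority = 7 + 10 + 13 + 14 + 13 + 3 = 60

60


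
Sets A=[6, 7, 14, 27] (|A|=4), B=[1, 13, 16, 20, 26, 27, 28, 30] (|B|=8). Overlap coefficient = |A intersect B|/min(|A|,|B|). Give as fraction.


A intersect B = [27]
|A intersect B| = 1
min(|A|, |B|) = min(4, 8) = 4
Overlap = 1 / 4 = 1/4

1/4


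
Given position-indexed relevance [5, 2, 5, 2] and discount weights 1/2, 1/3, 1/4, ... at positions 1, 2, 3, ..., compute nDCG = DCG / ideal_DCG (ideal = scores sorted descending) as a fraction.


Position discount weights w_i = 1/(i+1) for i=1..4:
Weights = [1/2, 1/3, 1/4, 1/5]
Actual relevance: [5, 2, 5, 2]
DCG = 5/2 + 2/3 + 5/4 + 2/5 = 289/60
Ideal relevance (sorted desc): [5, 5, 2, 2]
Ideal DCG = 5/2 + 5/3 + 2/4 + 2/5 = 76/15
nDCG = DCG / ideal_DCG = 289/60 / 76/15 = 289/304

289/304


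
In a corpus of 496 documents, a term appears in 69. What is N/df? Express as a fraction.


IDF ratio = N / df
= 496 / 69
= 496/69

496/69


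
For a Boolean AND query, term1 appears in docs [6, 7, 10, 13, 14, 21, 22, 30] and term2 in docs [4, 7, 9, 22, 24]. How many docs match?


Boolean AND: find intersection of posting lists
term1 docs: [6, 7, 10, 13, 14, 21, 22, 30]
term2 docs: [4, 7, 9, 22, 24]
Intersection: [7, 22]
|intersection| = 2

2


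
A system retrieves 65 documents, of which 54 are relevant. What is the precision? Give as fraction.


Precision = relevant_retrieved / total_retrieved
= 54 / 65
= 54 / (54 + 11)
= 54/65

54/65


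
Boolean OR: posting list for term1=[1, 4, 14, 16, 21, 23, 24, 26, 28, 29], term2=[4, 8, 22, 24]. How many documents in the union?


Boolean OR: find union of posting lists
term1 docs: [1, 4, 14, 16, 21, 23, 24, 26, 28, 29]
term2 docs: [4, 8, 22, 24]
Union: [1, 4, 8, 14, 16, 21, 22, 23, 24, 26, 28, 29]
|union| = 12

12


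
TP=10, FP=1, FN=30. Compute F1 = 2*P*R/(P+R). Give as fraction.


F1 = 2 * P * R / (P + R)
P = TP/(TP+FP) = 10/11 = 10/11
R = TP/(TP+FN) = 10/40 = 1/4
2 * P * R = 2 * 10/11 * 1/4 = 5/11
P + R = 10/11 + 1/4 = 51/44
F1 = 5/11 / 51/44 = 20/51

20/51


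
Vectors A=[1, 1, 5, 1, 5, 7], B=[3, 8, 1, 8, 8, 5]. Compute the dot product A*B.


Dot product = sum of element-wise products
A[0]*B[0] = 1*3 = 3
A[1]*B[1] = 1*8 = 8
A[2]*B[2] = 5*1 = 5
A[3]*B[3] = 1*8 = 8
A[4]*B[4] = 5*8 = 40
A[5]*B[5] = 7*5 = 35
Sum = 3 + 8 + 5 + 8 + 40 + 35 = 99

99


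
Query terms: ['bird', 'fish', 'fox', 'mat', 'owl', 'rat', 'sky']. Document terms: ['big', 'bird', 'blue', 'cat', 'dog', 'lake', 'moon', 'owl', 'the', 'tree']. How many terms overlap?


Query terms: ['bird', 'fish', 'fox', 'mat', 'owl', 'rat', 'sky']
Document terms: ['big', 'bird', 'blue', 'cat', 'dog', 'lake', 'moon', 'owl', 'the', 'tree']
Common terms: ['bird', 'owl']
Overlap count = 2

2


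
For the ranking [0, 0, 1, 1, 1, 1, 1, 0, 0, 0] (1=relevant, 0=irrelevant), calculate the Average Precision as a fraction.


Computing P@k for each relevant position:
Position 1: not relevant
Position 2: not relevant
Position 3: relevant, P@3 = 1/3 = 1/3
Position 4: relevant, P@4 = 2/4 = 1/2
Position 5: relevant, P@5 = 3/5 = 3/5
Position 6: relevant, P@6 = 4/6 = 2/3
Position 7: relevant, P@7 = 5/7 = 5/7
Position 8: not relevant
Position 9: not relevant
Position 10: not relevant
Sum of P@k = 1/3 + 1/2 + 3/5 + 2/3 + 5/7 = 197/70
AP = 197/70 / 5 = 197/350

197/350
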